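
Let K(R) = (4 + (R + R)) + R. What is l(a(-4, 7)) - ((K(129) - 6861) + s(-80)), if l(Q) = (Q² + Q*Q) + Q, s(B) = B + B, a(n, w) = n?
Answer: 6658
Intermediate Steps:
K(R) = 4 + 3*R (K(R) = (4 + 2*R) + R = 4 + 3*R)
s(B) = 2*B
l(Q) = Q + 2*Q² (l(Q) = (Q² + Q²) + Q = 2*Q² + Q = Q + 2*Q²)
l(a(-4, 7)) - ((K(129) - 6861) + s(-80)) = -4*(1 + 2*(-4)) - (((4 + 3*129) - 6861) + 2*(-80)) = -4*(1 - 8) - (((4 + 387) - 6861) - 160) = -4*(-7) - ((391 - 6861) - 160) = 28 - (-6470 - 160) = 28 - 1*(-6630) = 28 + 6630 = 6658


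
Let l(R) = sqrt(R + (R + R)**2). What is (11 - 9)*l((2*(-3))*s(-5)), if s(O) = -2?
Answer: 28*sqrt(3) ≈ 48.497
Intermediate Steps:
l(R) = sqrt(R + 4*R**2) (l(R) = sqrt(R + (2*R)**2) = sqrt(R + 4*R**2))
(11 - 9)*l((2*(-3))*s(-5)) = (11 - 9)*sqrt(((2*(-3))*(-2))*(1 + 4*((2*(-3))*(-2)))) = 2*sqrt((-6*(-2))*(1 + 4*(-6*(-2)))) = 2*sqrt(12*(1 + 4*12)) = 2*sqrt(12*(1 + 48)) = 2*sqrt(12*49) = 2*sqrt(588) = 2*(14*sqrt(3)) = 28*sqrt(3)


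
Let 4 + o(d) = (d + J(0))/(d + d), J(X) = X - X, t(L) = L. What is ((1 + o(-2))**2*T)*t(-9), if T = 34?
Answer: -3825/2 ≈ -1912.5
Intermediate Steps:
J(X) = 0
o(d) = -7/2 (o(d) = -4 + (d + 0)/(d + d) = -4 + d/((2*d)) = -4 + d*(1/(2*d)) = -4 + 1/2 = -7/2)
((1 + o(-2))**2*T)*t(-9) = ((1 - 7/2)**2*34)*(-9) = ((-5/2)**2*34)*(-9) = ((25/4)*34)*(-9) = (425/2)*(-9) = -3825/2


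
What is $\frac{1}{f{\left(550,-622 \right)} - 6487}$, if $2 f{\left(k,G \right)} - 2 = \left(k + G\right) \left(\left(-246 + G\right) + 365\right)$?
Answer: $\frac{1}{11622} \approx 8.6044 \cdot 10^{-5}$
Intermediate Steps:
$f{\left(k,G \right)} = 1 + \frac{\left(119 + G\right) \left(G + k\right)}{2}$ ($f{\left(k,G \right)} = 1 + \frac{\left(k + G\right) \left(\left(-246 + G\right) + 365\right)}{2} = 1 + \frac{\left(G + k\right) \left(119 + G\right)}{2} = 1 + \frac{\left(119 + G\right) \left(G + k\right)}{2}$)
$\frac{1}{f{\left(550,-622 \right)} - 6487} = \frac{1}{\left(1 + \frac{\left(-622\right)^{2}}{2} + \frac{119}{2} \left(-622\right) + \frac{119}{2} \cdot 550 + \frac{1}{2} \left(-622\right) 550\right) - 6487} = \frac{1}{\left(1 + \frac{1}{2} \cdot 386884 - 37009 + 32725 - 171050\right) - 6487} = \frac{1}{\left(1 + 193442 - 37009 + 32725 - 171050\right) - 6487} = \frac{1}{18109 - 6487} = \frac{1}{11622}$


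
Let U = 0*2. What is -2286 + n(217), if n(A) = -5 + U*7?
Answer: -2291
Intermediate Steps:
U = 0
n(A) = -5 (n(A) = -5 + 0*7 = -5 + 0 = -5)
-2286 + n(217) = -2286 - 5 = -2291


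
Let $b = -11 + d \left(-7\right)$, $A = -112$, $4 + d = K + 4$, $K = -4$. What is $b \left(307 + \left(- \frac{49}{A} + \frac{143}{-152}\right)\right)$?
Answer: $\frac{1583975}{304} \approx 5210.4$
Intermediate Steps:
$d = -4$ ($d = -4 + \left(-4 + 4\right) = -4 + 0 = -4$)
$b = 17$ ($b = -11 - -28 = -11 + 28 = 17$)
$b \left(307 + \left(- \frac{49}{A} + \frac{143}{-152}\right)\right) = 17 \left(307 + \left(- \frac{49}{-112} + \frac{143}{-152}\right)\right) = 17 \left(307 + \left(\left(-49\right) \left(- \frac{1}{112}\right) + 143 \left(- \frac{1}{152}\right)\right)\right) = 17 \left(307 + \left(\frac{7}{16} - \frac{143}{152}\right)\right) = 17 \left(307 - \frac{153}{304}\right) = 17 \cdot \frac{93175}{304} = \frac{1583975}{304}$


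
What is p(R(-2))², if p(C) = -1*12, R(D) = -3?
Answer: 144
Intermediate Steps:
p(C) = -12
p(R(-2))² = (-12)² = 144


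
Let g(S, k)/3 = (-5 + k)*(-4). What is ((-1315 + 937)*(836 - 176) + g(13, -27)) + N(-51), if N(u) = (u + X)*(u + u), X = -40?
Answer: -239814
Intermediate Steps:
N(u) = 2*u*(-40 + u) (N(u) = (u - 40)*(u + u) = (-40 + u)*(2*u) = 2*u*(-40 + u))
g(S, k) = 60 - 12*k (g(S, k) = 3*((-5 + k)*(-4)) = 3*(20 - 4*k) = 60 - 12*k)
((-1315 + 937)*(836 - 176) + g(13, -27)) + N(-51) = ((-1315 + 937)*(836 - 176) + (60 - 12*(-27))) + 2*(-51)*(-40 - 51) = (-378*660 + (60 + 324)) + 2*(-51)*(-91) = (-249480 + 384) + 9282 = -249096 + 9282 = -239814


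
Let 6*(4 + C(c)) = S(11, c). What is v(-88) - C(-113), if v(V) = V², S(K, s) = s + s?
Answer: 23357/3 ≈ 7785.7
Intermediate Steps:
S(K, s) = 2*s
C(c) = -4 + c/3 (C(c) = -4 + (2*c)/6 = -4 + c/3)
v(-88) - C(-113) = (-88)² - (-4 + (⅓)*(-113)) = 7744 - (-4 - 113/3) = 7744 - 1*(-125/3) = 7744 + 125/3 = 23357/3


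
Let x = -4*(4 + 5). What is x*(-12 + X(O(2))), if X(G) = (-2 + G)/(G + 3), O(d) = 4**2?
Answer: 7704/19 ≈ 405.47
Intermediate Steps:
O(d) = 16
x = -36 (x = -4*9 = -36)
X(G) = (-2 + G)/(3 + G)
x*(-12 + X(O(2))) = -36*(-12 + (-2 + 16)/(3 + 16)) = -36*(-12 + 14/19) = -36*(-214/19) = 7704/19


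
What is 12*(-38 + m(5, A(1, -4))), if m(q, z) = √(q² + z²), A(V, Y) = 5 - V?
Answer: -456 + 12*√41 ≈ -379.16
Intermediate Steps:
12*(-38 + m(5, A(1, -4))) = 12*(-38 + √(5² + (5 - 1*1)²)) = 12*(-38 + √(25 + (5 - 1)²)) = 12*(-38 + √(25 + 4²)) = 12*(-38 + √(25 + 16)) = 12*(-38 + √41) = -456 + 12*√41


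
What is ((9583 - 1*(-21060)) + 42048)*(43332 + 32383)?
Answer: 5503799065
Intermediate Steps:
((9583 - 1*(-21060)) + 42048)*(43332 + 32383) = ((9583 + 21060) + 42048)*75715 = (30643 + 42048)*75715 = 72691*75715 = 5503799065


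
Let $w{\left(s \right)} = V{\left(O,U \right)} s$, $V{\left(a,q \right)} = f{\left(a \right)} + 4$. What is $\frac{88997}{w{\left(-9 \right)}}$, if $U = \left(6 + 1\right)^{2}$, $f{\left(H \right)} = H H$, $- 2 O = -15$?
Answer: $- \frac{355988}{2169} \approx -164.13$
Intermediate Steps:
$O = \frac{15}{2}$ ($O = \left(- \frac{1}{2}\right) \left(-15\right) = \frac{15}{2} \approx 7.5$)
$f{\left(H \right)} = H^{2}$
$U = 49$ ($U = 7^{2} = 49$)
$V{\left(a,q \right)} = 4 + a^{2}$ ($V{\left(a,q \right)} = a^{2} + 4 = 4 + a^{2}$)
$w{\left(s \right)} = \frac{241 s}{4}$ ($w{\left(s \right)} = \left(4 + \left(\frac{15}{2}\right)^{2}\right) s = \left(4 + \frac{225}{4}\right) s = \frac{241 s}{4}$)
$\frac{88997}{w{\left(-9 \right)}} = \frac{88997}{\frac{241}{4} \left(-9\right)} = \frac{88997}{- \frac{2169}{4}} = 88997 \left(- \frac{4}{2169}\right) = - \frac{355988}{2169}$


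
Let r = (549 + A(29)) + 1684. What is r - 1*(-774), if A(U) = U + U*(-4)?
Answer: 2920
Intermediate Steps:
A(U) = -3*U (A(U) = U - 4*U = -3*U)
r = 2146 (r = (549 - 3*29) + 1684 = (549 - 87) + 1684 = 462 + 1684 = 2146)
r - 1*(-774) = 2146 - 1*(-774) = 2146 + 774 = 2920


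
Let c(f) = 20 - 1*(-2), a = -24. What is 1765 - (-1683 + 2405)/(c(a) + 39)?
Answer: 106943/61 ≈ 1753.2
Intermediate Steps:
c(f) = 22 (c(f) = 20 + 2 = 22)
1765 - (-1683 + 2405)/(c(a) + 39) = 1765 - (-1683 + 2405)/(22 + 39) = 1765 - 722/61 = 106943/61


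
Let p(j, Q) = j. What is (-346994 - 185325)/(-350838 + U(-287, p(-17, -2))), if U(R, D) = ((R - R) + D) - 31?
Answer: 532319/350886 ≈ 1.5171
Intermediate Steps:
U(R, D) = -31 + D (U(R, D) = (0 + D) - 31 = D - 31 = -31 + D)
(-346994 - 185325)/(-350838 + U(-287, p(-17, -2))) = (-346994 - 185325)/(-350838 + (-31 - 17)) = -532319/(-350838 - 48) = -532319/(-350886) = -532319*(-1/350886) = 532319/350886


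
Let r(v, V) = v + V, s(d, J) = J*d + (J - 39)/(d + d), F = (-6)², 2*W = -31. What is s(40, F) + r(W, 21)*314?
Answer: 253357/80 ≈ 3167.0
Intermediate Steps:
W = -31/2 (W = (½)*(-31) = -31/2 ≈ -15.500)
F = 36
s(d, J) = J*d + (-39 + J)/(2*d) (s(d, J) = J*d + (-39 + J)/((2*d)) = J*d + (-39 + J)*(1/(2*d)) = J*d + (-39 + J)/(2*d))
r(v, V) = V + v
s(40, F) + r(W, 21)*314 = (½)*(-39 + 36 + 2*36*40²)/40 + (21 - 31/2)*314 = (½)*(1/40)*(-39 + 36 + 2*36*1600) + (11/2)*314 = (½)*(1/40)*(-39 + 36 + 115200) + 1727 = (½)*(1/40)*115197 + 1727 = 115197/80 + 1727 = 253357/80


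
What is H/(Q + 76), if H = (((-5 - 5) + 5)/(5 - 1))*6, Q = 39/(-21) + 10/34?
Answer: -1785/17716 ≈ -0.10076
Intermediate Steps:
Q = -186/119 (Q = 39*(-1/21) + 10*(1/34) = -13/7 + 5/17 = -186/119 ≈ -1.5630)
H = -15/2 (H = ((-10 + 5)/4)*6 = -5*¼*6 = -5/4*6 = -15/2 ≈ -7.5000)
H/(Q + 76) = -15/2/(-186/119 + 76) = -15/2/(8858/119) = (119/8858)*(-15/2) = -1785/17716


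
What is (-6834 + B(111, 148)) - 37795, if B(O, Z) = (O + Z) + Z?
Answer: -44222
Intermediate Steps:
B(O, Z) = O + 2*Z
(-6834 + B(111, 148)) - 37795 = (-6834 + (111 + 2*148)) - 37795 = (-6834 + (111 + 296)) - 37795 = (-6834 + 407) - 37795 = -6427 - 37795 = -44222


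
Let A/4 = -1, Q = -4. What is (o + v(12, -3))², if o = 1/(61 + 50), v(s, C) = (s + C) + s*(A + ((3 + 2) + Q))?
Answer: 8976016/12321 ≈ 728.51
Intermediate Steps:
A = -4 (A = 4*(-1) = -4)
v(s, C) = C - 2*s (v(s, C) = (s + C) + s*(-4 + ((3 + 2) - 4)) = (C + s) + s*(-4 + (5 - 4)) = (C + s) + s*(-4 + 1) = (C + s) + s*(-3) = (C + s) - 3*s = C - 2*s)
o = 1/111 ≈ 0.0090090
(o + v(12, -3))² = (1/111 + (-3 - 2*12))² = (1/111 + (-3 - 24))² = (1/111 - 27)² = (-2996/111)² = 8976016/12321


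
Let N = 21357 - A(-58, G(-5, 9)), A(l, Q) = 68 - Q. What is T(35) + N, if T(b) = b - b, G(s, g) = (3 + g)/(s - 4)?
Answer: 63863/3 ≈ 21288.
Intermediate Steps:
G(s, g) = (3 + g)/(-4 + s)
T(b) = 0
N = 63863/3 (N = 21357 - (68 - (3 + 9)/(-4 - 5)) = 21357 - (68 - 12/(-9)) = 21357 - (68 - (-1)*12/9) = 21357 - (68 - 1*(-4/3)) = 21357 - (68 + 4/3) = 21357 - 1*208/3 = 21357 - 208/3 = 63863/3 ≈ 21288.)
T(35) + N = 0 + 63863/3 = 63863/3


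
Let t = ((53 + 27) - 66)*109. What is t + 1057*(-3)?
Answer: -1645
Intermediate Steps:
t = 1526 (t = (80 - 66)*109 = 14*109 = 1526)
t + 1057*(-3) = 1526 + 1057*(-3) = 1526 - 3171 = -1645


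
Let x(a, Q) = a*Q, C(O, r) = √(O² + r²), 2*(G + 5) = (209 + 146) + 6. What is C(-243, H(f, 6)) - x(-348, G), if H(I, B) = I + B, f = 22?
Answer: 61074 + √59833 ≈ 61319.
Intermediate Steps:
H(I, B) = B + I
G = 351/2 (G = -5 + ((209 + 146) + 6)/2 = -5 + (355 + 6)/2 = -5 + (½)*361 = -5 + 361/2 = 351/2 ≈ 175.50)
x(a, Q) = Q*a
C(-243, H(f, 6)) - x(-348, G) = √((-243)² + (6 + 22)²) - 351*(-348)/2 = √(59049 + 28²) - 1*(-61074) = √(59049 + 784) + 61074 = √59833 + 61074 = 61074 + √59833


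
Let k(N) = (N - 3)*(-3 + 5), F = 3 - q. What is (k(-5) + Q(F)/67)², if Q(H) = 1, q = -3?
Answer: 1147041/4489 ≈ 255.52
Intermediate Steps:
F = 6 (F = 3 - 1*(-3) = 3 + 3 = 6)
k(N) = -6 + 2*N (k(N) = (-3 + N)*2 = -6 + 2*N)
(k(-5) + Q(F)/67)² = ((-6 + 2*(-5)) + 1/67)² = ((-6 - 10) + 1*(1/67))² = (-16 + 1/67)² = (-1071/67)² = 1147041/4489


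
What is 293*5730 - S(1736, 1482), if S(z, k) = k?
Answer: 1677408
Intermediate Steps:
293*5730 - S(1736, 1482) = 293*5730 - 1*1482 = 1678890 - 1482 = 1677408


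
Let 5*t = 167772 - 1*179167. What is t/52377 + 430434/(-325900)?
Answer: -11643783859/8534832150 ≈ -1.3643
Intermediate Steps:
t = -2279 (t = (167772 - 1*179167)/5 = (167772 - 179167)/5 = (⅕)*(-11395) = -2279)
t/52377 + 430434/(-325900) = -2279/52377 + 430434/(-325900) = -2279*1/52377 + 430434*(-1/325900) = -2279/52377 - 215217/162950 = -11643783859/8534832150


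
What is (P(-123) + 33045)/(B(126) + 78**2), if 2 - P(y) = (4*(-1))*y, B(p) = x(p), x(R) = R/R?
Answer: 6511/1217 ≈ 5.3500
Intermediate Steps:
x(R) = 1
B(p) = 1
P(y) = 2 + 4*y (P(y) = 2 - 4*(-1)*y = 2 - (-4)*y = 2 + 4*y)
(P(-123) + 33045)/(B(126) + 78**2) = ((2 + 4*(-123)) + 33045)/(1 + 78**2) = ((2 - 492) + 33045)/(1 + 6084) = (-490 + 33045)/6085 = 32555*(1/6085) = 6511/1217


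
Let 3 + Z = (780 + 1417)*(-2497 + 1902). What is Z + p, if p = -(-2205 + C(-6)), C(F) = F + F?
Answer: -1305001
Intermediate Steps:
C(F) = 2*F
Z = -1307218 (Z = -3 + (780 + 1417)*(-2497 + 1902) = -3 + 2197*(-595) = -3 - 1307215 = -1307218)
p = 2217 (p = -(-2205 + 2*(-6)) = -(-2205 - 12) = -1*(-2217) = 2217)
Z + p = -1307218 + 2217 = -1305001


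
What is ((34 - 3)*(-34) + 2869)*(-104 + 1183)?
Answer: 1958385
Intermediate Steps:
((34 - 3)*(-34) + 2869)*(-104 + 1183) = (31*(-34) + 2869)*1079 = (-1054 + 2869)*1079 = 1815*1079 = 1958385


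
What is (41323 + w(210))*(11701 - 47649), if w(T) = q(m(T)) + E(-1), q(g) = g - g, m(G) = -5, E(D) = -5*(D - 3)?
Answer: -1486198164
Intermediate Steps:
E(D) = 15 - 5*D (E(D) = -5*(-3 + D) = 15 - 5*D)
q(g) = 0
w(T) = 20 (w(T) = 0 + (15 - 5*(-1)) = 0 + (15 + 5) = 0 + 20 = 20)
(41323 + w(210))*(11701 - 47649) = (41323 + 20)*(11701 - 47649) = 41343*(-35948) = -1486198164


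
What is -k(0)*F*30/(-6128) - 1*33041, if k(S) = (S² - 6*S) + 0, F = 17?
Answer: -33041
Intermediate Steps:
k(S) = S² - 6*S
-k(0)*F*30/(-6128) - 1*33041 = -(0*(-6 + 0))*17*30/(-6128) - 1*33041 = -(0*(-6))*17*30*(-1/6128) - 33041 = -0*17*30*(-1/6128) - 33041 = -0*30*(-1/6128) - 33041 = -1*0*(-1/6128) - 33041 = 0*(-1/6128) - 33041 = 0 - 33041 = -33041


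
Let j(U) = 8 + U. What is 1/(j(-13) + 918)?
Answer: 1/913 ≈ 0.0010953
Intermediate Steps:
1/(j(-13) + 918) = 1/((8 - 13) + 918) = 1/(-5 + 918) = 1/913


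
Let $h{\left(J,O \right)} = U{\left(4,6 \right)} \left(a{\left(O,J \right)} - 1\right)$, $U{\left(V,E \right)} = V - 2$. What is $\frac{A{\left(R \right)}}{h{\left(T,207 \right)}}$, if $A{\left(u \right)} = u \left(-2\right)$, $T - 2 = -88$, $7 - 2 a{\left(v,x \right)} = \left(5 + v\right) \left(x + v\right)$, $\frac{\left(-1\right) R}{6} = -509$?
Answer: $\frac{2036}{8549} \approx 0.23816$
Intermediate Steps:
$R = 3054$ ($R = \left(-6\right) \left(-509\right) = 3054$)
$U{\left(V,E \right)} = -2 + V$
$a{\left(v,x \right)} = \frac{7}{2} - \frac{\left(5 + v\right) \left(v + x\right)}{2}$ ($a{\left(v,x \right)} = \frac{7}{2} - \frac{\left(5 + v\right) \left(x + v\right)}{2} = \frac{7}{2} - \frac{\left(5 + v\right) \left(v + x\right)}{2}$)
$T = -86$ ($T = 2 - 88 = -86$)
$h{\left(J,O \right)} = 5 - O^{2} - 5 J - 5 O - J O$ ($h{\left(J,O \right)} = \left(-2 + 4\right) \left(\left(\frac{7}{2} - \frac{5 O}{2} - \frac{5 J}{2} - \frac{O^{2}}{2} - \frac{O J}{2}\right) - 1\right) = 2 \left(\left(\frac{7}{2} - \frac{5 O}{2} - \frac{5 J}{2} - \frac{O^{2}}{2} - \frac{J O}{2}\right) - 1\right) = 2 \left(\left(\frac{7}{2} - \frac{5 J}{2} - \frac{5 O}{2} - \frac{O^{2}}{2} - \frac{J O}{2}\right) - 1\right) = 2 \left(\frac{5}{2} - \frac{5 J}{2} - \frac{5 O}{2} - \frac{O^{2}}{2} - \frac{J O}{2}\right) = 5 - O^{2} - 5 J - 5 O - J O$)
$A{\left(u \right)} = - 2 u$
$\frac{A{\left(R \right)}}{h{\left(T,207 \right)}} = \frac{\left(-2\right) 3054}{5 - 207^{2} - -430 - 1035 - \left(-86\right) 207} = - \frac{6108}{5 - 42849 + 430 - 1035 + 17802} = - \frac{6108}{-25647} = \left(-6108\right) \left(- \frac{1}{25647}\right) = \frac{2036}{8549}$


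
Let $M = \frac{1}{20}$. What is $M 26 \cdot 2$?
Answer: $\frac{13}{5} \approx 2.6$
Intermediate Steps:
$M = \frac{1}{20} \approx 0.05$
$M 26 \cdot 2 = \frac{1}{20} \cdot 26 \cdot 2 = \frac{13}{10} \cdot 2 = \frac{13}{5}$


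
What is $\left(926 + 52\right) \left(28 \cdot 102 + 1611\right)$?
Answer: $4368726$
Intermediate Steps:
$\left(926 + 52\right) \left(28 \cdot 102 + 1611\right) = 978 \left(2856 + 1611\right) = 978 \cdot 4467 = 4368726$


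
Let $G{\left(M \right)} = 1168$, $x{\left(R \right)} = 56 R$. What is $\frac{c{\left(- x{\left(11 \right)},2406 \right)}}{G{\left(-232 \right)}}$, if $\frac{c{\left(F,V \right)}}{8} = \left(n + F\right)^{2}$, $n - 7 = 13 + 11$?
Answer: $\frac{342225}{146} \approx 2344.0$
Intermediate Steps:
$n = 31$ ($n = 7 + \left(13 + 11\right) = 7 + 24 = 31$)
$c{\left(F,V \right)} = 8 \left(31 + F\right)^{2}$
$\frac{c{\left(- x{\left(11 \right)},2406 \right)}}{G{\left(-232 \right)}} = \frac{8 \left(31 - 56 \cdot 11\right)^{2}}{1168} = 8 \left(31 - 616\right)^{2} \cdot \frac{1}{1168} = 8 \left(-585\right)^{2} \cdot \frac{1}{1168} = 8 \cdot 342225 \cdot \frac{1}{1168} = 2737800 \cdot \frac{1}{1168} = \frac{342225}{146}$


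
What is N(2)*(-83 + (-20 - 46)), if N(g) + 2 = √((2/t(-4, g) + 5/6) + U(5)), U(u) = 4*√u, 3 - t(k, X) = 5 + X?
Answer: 298 - 149*√(3 + 36*√5)/3 ≈ -155.84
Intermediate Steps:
t(k, X) = -2 - X (t(k, X) = 3 - (5 + X) = 3 + (-5 - X) = -2 - X)
N(g) = -2 + √(⅚ + 2/(-2 - g) + 4*√5) (N(g) = -2 + √((2/(-2 - g) + 5/6) + 4*√5) = -2 + √((2/(-2 - g) + 5*(⅙)) + 4*√5) = -2 + √((2/(-2 - g) + ⅚) + 4*√5) = -2 + √((⅚ + 2/(-2 - g)) + 4*√5) = -2 + √(⅚ + 2/(-2 - g) + 4*√5))
N(2)*(-83 + (-20 - 46)) = (-2 + √(30 - 72/(2 + 2) + 144*√5)/6)*(-83 + (-20 - 46)) = (-2 + √(30 - 72/4 + 144*√5)/6)*(-83 - 66) = (-2 + √(30 - 72*¼ + 144*√5)/6)*(-149) = (-2 + √(30 - 18 + 144*√5)/6)*(-149) = (-2 + √(12 + 144*√5)/6)*(-149) = 298 - 149*√(12 + 144*√5)/6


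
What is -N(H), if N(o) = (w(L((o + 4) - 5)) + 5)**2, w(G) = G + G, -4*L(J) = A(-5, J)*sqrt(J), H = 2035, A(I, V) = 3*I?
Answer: -228875/2 - 225*sqrt(226) ≈ -1.1782e+5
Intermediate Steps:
L(J) = 15*sqrt(J)/4 (L(J) = -3*(-5)*sqrt(J)/4 = -(-15)*sqrt(J)/4 = 15*sqrt(J)/4)
w(G) = 2*G
N(o) = (5 + 15*sqrt(-1 + o)/2)**2 (N(o) = (2*(15*sqrt((o + 4) - 5)/4) + 5)**2 = (2*(15*sqrt((4 + o) - 5)/4) + 5)**2 = (2*(15*sqrt(-1 + o)/4) + 5)**2 = (15*sqrt(-1 + o)/2 + 5)**2 = (5 + 15*sqrt(-1 + o)/2)**2)
-N(H) = -25*(2 + 3*sqrt(-1 + 2035))**2/4 = -25*(2 + 3*sqrt(2034))**2/4 = -25*(2 + 3*(3*sqrt(226)))**2/4 = -25*(2 + 9*sqrt(226))**2/4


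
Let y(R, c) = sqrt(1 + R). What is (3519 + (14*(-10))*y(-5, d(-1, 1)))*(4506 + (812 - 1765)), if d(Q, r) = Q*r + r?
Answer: 12503007 - 994840*I ≈ 1.2503e+7 - 9.9484e+5*I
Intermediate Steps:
d(Q, r) = r + Q*r
(3519 + (14*(-10))*y(-5, d(-1, 1)))*(4506 + (812 - 1765)) = (3519 + (14*(-10))*sqrt(1 - 5))*(4506 + (812 - 1765)) = (3519 - 280*I)*(4506 - 953) = (3519 - 280*I)*3553 = 12503007 - 994840*I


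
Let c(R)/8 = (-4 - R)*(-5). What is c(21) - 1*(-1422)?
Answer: 2422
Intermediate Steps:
c(R) = 160 + 40*R (c(R) = 8*((-4 - R)*(-5)) = 8*(20 + 5*R) = 160 + 40*R)
c(21) - 1*(-1422) = (160 + 40*21) - 1*(-1422) = (160 + 840) + 1422 = 1000 + 1422 = 2422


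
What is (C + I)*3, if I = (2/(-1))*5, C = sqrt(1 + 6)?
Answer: -30 + 3*sqrt(7) ≈ -22.063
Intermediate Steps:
C = sqrt(7) ≈ 2.6458
I = -10 (I = (2*(-1))*5 = -2*5 = -10)
(C + I)*3 = (sqrt(7) - 10)*3 = (-10 + sqrt(7))*3 = -30 + 3*sqrt(7)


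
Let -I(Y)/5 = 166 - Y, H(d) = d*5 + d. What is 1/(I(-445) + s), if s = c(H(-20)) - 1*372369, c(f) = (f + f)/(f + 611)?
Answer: -491/184333424 ≈ -2.6637e-6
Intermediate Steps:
H(d) = 6*d (H(d) = 5*d + d = 6*d)
I(Y) = -830 + 5*Y (I(Y) = -5*(166 - Y) = -830 + 5*Y)
c(f) = 2*f/(611 + f) (c(f) = (2*f)/(611 + f) = 2*f/(611 + f))
s = -182833419/491 (s = 2*(6*(-20))/(611 + 6*(-20)) - 1*372369 = 2*(-120)/(611 - 120) - 372369 = 2*(-120)/491 - 372369 = 2*(-120)*(1/491) - 372369 = -240/491 - 372369 = -182833419/491 ≈ -3.7237e+5)
1/(I(-445) + s) = 1/((-830 + 5*(-445)) - 182833419/491) = 1/((-830 - 2225) - 182833419/491) = 1/(-3055 - 182833419/491) = 1/(-184333424/491) = -491/184333424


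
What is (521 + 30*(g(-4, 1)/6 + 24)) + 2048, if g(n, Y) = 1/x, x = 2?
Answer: 6583/2 ≈ 3291.5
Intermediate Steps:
g(n, Y) = ½ (g(n, Y) = 1/2 = ½)
(521 + 30*(g(-4, 1)/6 + 24)) + 2048 = (521 + 30*((½)/6 + 24)) + 2048 = (521 + 30*((½)*(⅙) + 24)) + 2048 = (521 + 30*(1/12 + 24)) + 2048 = (521 + 30*(289/12)) + 2048 = (521 + 1445/2) + 2048 = 2487/2 + 2048 = 6583/2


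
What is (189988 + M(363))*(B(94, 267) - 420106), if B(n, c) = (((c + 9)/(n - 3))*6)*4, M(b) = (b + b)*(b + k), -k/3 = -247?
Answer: -37897820528824/91 ≈ -4.1646e+11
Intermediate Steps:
k = 741 (k = -3*(-247) = 741)
M(b) = 2*b*(741 + b) (M(b) = (b + b)*(b + 741) = (2*b)*(741 + b) = 2*b*(741 + b))
B(n, c) = 24*(9 + c)/(-3 + n) (B(n, c) = (((9 + c)/(-3 + n))*6)*4 = (6*(9 + c)/(-3 + n))*4 = 24*(9 + c)/(-3 + n))
(189988 + M(363))*(B(94, 267) - 420106) = (189988 + 2*363*(741 + 363))*(24*(9 + 267)/(-3 + 94) - 420106) = (189988 + 2*363*1104)*(24*276/91 - 420106) = (189988 + 801504)*(24*(1/91)*276 - 420106) = 991492*(6624/91 - 420106) = 991492*(-38223022/91) = -37897820528824/91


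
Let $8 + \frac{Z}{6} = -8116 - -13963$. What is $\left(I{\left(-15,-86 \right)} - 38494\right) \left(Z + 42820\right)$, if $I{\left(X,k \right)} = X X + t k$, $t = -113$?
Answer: $-2222809554$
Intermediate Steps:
$I{\left(X,k \right)} = X^{2} - 113 k$ ($I{\left(X,k \right)} = X X - 113 k = X^{2} - 113 k$)
$Z = 35034$ ($Z = -48 + 6 \left(-8116 - -13963\right) = -48 + 6 \left(-8116 + 13963\right) = -48 + 6 \cdot 5847 = -48 + 35082 = 35034$)
$\left(I{\left(-15,-86 \right)} - 38494\right) \left(Z + 42820\right) = \left(\left(\left(-15\right)^{2} - -9718\right) - 38494\right) \left(35034 + 42820\right) = \left(\left(225 + 9718\right) - 38494\right) 77854 = \left(9943 - 38494\right) 77854 = \left(-28551\right) 77854 = -2222809554$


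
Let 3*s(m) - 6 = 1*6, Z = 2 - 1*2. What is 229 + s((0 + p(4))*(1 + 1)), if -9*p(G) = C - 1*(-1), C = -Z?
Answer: 233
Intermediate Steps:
Z = 0 (Z = 2 - 2 = 0)
C = 0 (C = -1*0 = 0)
p(G) = -⅑ (p(G) = -(0 - 1*(-1))/9 = -(0 + 1)/9 = -⅑*1 = -⅑)
s(m) = 4 (s(m) = 2 + (1*6)/3 = 2 + (⅓)*6 = 2 + 2 = 4)
229 + s((0 + p(4))*(1 + 1)) = 229 + 4 = 233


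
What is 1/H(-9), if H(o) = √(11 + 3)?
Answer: √14/14 ≈ 0.26726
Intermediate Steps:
H(o) = √14
1/H(-9) = 1/(√14) = √14/14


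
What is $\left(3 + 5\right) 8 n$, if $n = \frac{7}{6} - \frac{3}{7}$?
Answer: $\frac{992}{21} \approx 47.238$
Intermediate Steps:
$n = \frac{31}{42}$ ($n = 7 \cdot \frac{1}{6} - \frac{3}{7} = \frac{7}{6} - \frac{3}{7} = \frac{31}{42} \approx 0.7381$)
$\left(3 + 5\right) 8 n = \left(3 + 5\right) 8 \cdot \frac{31}{42} = 8 \cdot 8 \cdot \frac{31}{42} = 64 \cdot \frac{31}{42} = \frac{992}{21}$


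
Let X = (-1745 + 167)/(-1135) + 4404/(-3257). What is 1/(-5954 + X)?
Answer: -3696695/22009981024 ≈ -0.00016796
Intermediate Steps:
X = 141006/3696695 (X = -1578*(-1/1135) + 4404*(-1/3257) = 1578/1135 - 4404/3257 = 141006/3696695 ≈ 0.038144)
1/(-5954 + X) = 1/(-5954 + 141006/3696695) = 1/(-22009981024/3696695) = -3696695/22009981024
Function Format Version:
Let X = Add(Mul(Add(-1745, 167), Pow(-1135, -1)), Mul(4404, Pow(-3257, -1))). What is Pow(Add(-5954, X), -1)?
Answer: Rational(-3696695, 22009981024) ≈ -0.00016796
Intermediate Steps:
X = Rational(141006, 3696695) (X = Add(Mul(-1578, Rational(-1, 1135)), Mul(4404, Rational(-1, 3257))) = Add(Rational(1578, 1135), Rational(-4404, 3257)) = Rational(141006, 3696695) ≈ 0.038144)
Pow(Add(-5954, X), -1) = Pow(Add(-5954, Rational(141006, 3696695)), -1) = Pow(Rational(-22009981024, 3696695), -1) = Rational(-3696695, 22009981024)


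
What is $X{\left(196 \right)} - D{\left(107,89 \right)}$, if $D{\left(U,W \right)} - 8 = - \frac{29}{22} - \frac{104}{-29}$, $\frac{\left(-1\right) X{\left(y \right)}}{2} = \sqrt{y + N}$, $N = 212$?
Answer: $- \frac{6551}{638} - 4 \sqrt{102} \approx -50.666$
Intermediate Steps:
$X{\left(y \right)} = - 2 \sqrt{212 + y}$ ($X{\left(y \right)} = - 2 \sqrt{y + 212} = - 2 \sqrt{212 + y}$)
$D{\left(U,W \right)} = \frac{6551}{638}$ ($D{\left(U,W \right)} = 8 - \left(- \frac{104}{29} + \frac{29}{22}\right) = 8 - - \frac{1447}{638} = 8 + \left(- \frac{29}{22} + \frac{104}{29}\right) = 8 + \frac{1447}{638} = \frac{6551}{638}$)
$X{\left(196 \right)} - D{\left(107,89 \right)} = - 2 \sqrt{212 + 196} - \frac{6551}{638} = - 2 \sqrt{408} - \frac{6551}{638} = - 2 \cdot 2 \sqrt{102} - \frac{6551}{638} = - 4 \sqrt{102} - \frac{6551}{638} = - \frac{6551}{638} - 4 \sqrt{102}$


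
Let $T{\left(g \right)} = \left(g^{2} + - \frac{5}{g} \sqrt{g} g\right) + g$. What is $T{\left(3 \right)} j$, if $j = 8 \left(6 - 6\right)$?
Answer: $0$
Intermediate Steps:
$T{\left(g \right)} = g + g^{2} - 5 \sqrt{g}$ ($T{\left(g \right)} = \left(g^{2} + - \frac{5}{\sqrt{g}} g\right) + g = \left(g^{2} - 5 \sqrt{g}\right) + g = g + g^{2} - 5 \sqrt{g}$)
$j = 0$ ($j = 8 \cdot 0 = 0$)
$T{\left(3 \right)} j = \left(3 + 3^{2} - 5 \sqrt{3}\right) 0 = \left(3 + 9 - 5 \sqrt{3}\right) 0 = \left(12 - 5 \sqrt{3}\right) 0 = 0$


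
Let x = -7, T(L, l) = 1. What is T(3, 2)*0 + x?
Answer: -7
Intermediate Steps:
T(3, 2)*0 + x = 1*0 - 7 = 0 - 7 = -7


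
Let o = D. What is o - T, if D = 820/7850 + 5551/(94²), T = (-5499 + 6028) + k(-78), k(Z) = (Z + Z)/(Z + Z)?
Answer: -3671135713/6936260 ≈ -529.27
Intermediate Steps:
k(Z) = 1 (k(Z) = (2*Z)/((2*Z)) = (2*Z)*(1/(2*Z)) = 1)
T = 530 (T = (-5499 + 6028) + 1 = 529 + 1 = 530)
D = 5082087/6936260 (D = 820*(1/7850) + 5551/8836 = 82/785 + 5551*(1/8836) = 82/785 + 5551/8836 = 5082087/6936260 ≈ 0.73268)
o = 5082087/6936260 ≈ 0.73268
o - T = 5082087/6936260 - 1*530 = 5082087/6936260 - 530 = -3671135713/6936260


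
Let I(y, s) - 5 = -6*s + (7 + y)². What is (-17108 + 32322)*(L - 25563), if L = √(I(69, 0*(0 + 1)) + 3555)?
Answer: -388915482 + 30428*√2334 ≈ -3.8745e+8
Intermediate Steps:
I(y, s) = 5 + (7 + y)² - 6*s (I(y, s) = 5 + (-6*s + (7 + y)²) = 5 + ((7 + y)² - 6*s) = 5 + (7 + y)² - 6*s)
L = 2*√2334 (L = √((5 + (7 + 69)² - 0*(0 + 1)) + 3555) = √((5 + 76² - 0) + 3555) = √((5 + 5776 - 6*0) + 3555) = √((5 + 5776 + 0) + 3555) = √(5781 + 3555) = √9336 = 2*√2334 ≈ 96.623)
(-17108 + 32322)*(L - 25563) = (-17108 + 32322)*(2*√2334 - 25563) = 15214*(-25563 + 2*√2334) = -388915482 + 30428*√2334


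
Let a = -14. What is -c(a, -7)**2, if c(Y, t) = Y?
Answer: -196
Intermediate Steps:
-c(a, -7)**2 = -1*(-14)**2 = -1*196 = -196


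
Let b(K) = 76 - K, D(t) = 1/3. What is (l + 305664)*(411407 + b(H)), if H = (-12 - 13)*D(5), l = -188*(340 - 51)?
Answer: 310262819368/3 ≈ 1.0342e+11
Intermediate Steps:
l = -54332 (l = -188*289 = -54332)
D(t) = ⅓
H = -25/3 (H = (-12 - 13)*(⅓) = -25*⅓ = -25/3 ≈ -8.3333)
(l + 305664)*(411407 + b(H)) = (-54332 + 305664)*(411407 + (76 - 1*(-25/3))) = 251332*(411407 + (76 + 25/3)) = 251332*(411407 + 253/3) = 251332*(1234474/3) = 310262819368/3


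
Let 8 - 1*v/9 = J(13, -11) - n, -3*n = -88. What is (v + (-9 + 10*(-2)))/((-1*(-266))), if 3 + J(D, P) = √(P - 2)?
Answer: 167/133 - 9*I*√13/266 ≈ 1.2556 - 0.12199*I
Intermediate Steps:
n = 88/3 (n = -⅓*(-88) = 88/3 ≈ 29.333)
J(D, P) = -3 + √(-2 + P) (J(D, P) = -3 + √(P - 2) = -3 + √(-2 + P))
v = 363 - 9*I*√13 (v = 72 - 9*((-3 + √(-2 - 11)) - 1*88/3) = 72 - 9*((-3 + √(-13)) - 88/3) = 72 - 9*((-3 + I*√13) - 88/3) = 72 - 9*(-97/3 + I*√13) = 72 + (291 - 9*I*√13) = 363 - 9*I*√13 ≈ 363.0 - 32.45*I)
(v + (-9 + 10*(-2)))/((-1*(-266))) = ((363 - 9*I*√13) + (-9 + 10*(-2)))/((-1*(-266))) = ((363 - 9*I*√13) + (-9 - 20))/266 = ((363 - 9*I*√13) - 29)*(1/266) = (334 - 9*I*√13)*(1/266) = 167/133 - 9*I*√13/266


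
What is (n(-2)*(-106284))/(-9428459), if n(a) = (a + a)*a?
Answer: 850272/9428459 ≈ 0.090181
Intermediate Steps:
n(a) = 2*a² (n(a) = (2*a)*a = 2*a²)
(n(-2)*(-106284))/(-9428459) = ((2*(-2)²)*(-106284))/(-9428459) = ((2*4)*(-106284))*(-1/9428459) = (8*(-106284))*(-1/9428459) = -850272*(-1/9428459) = 850272/9428459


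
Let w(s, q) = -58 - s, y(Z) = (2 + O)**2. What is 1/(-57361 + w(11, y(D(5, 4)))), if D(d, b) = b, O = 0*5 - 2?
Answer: -1/57430 ≈ -1.7413e-5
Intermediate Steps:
O = -2 (O = 0 - 2 = -2)
y(Z) = 0 (y(Z) = (2 - 2)**2 = 0**2 = 0)
1/(-57361 + w(11, y(D(5, 4)))) = 1/(-57361 + (-58 - 1*11)) = 1/(-57361 + (-58 - 11)) = 1/(-57361 - 69) = 1/(-57430) = -1/57430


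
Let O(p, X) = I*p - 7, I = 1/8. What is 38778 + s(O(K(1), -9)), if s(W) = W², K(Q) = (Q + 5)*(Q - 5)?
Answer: 38878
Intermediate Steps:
K(Q) = (-5 + Q)*(5 + Q) (K(Q) = (5 + Q)*(-5 + Q) = (-5 + Q)*(5 + Q))
I = ⅛ ≈ 0.12500
O(p, X) = -7 + p/8 (O(p, X) = p/8 - 7 = -7 + p/8)
38778 + s(O(K(1), -9)) = 38778 + (-7 + (-25 + 1²)/8)² = 38778 + (-7 + (-25 + 1)/8)² = 38778 + (-7 + (⅛)*(-24))² = 38778 + (-7 - 3)² = 38778 + (-10)² = 38778 + 100 = 38878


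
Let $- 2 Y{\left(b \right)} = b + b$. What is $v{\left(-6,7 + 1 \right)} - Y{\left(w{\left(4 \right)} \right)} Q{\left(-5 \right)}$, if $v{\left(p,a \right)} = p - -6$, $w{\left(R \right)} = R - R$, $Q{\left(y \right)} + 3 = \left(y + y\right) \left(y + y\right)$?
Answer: $0$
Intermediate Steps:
$Q{\left(y \right)} = -3 + 4 y^{2}$ ($Q{\left(y \right)} = -3 + \left(y + y\right) \left(y + y\right) = -3 + 2 y 2 y = -3 + 4 y^{2}$)
$w{\left(R \right)} = 0$
$Y{\left(b \right)} = - b$ ($Y{\left(b \right)} = - \frac{b + b}{2} = - \frac{2 b}{2} = - b$)
$v{\left(p,a \right)} = 6 + p$ ($v{\left(p,a \right)} = p + 6 = 6 + p$)
$v{\left(-6,7 + 1 \right)} - Y{\left(w{\left(4 \right)} \right)} Q{\left(-5 \right)} = \left(6 - 6\right) - \left(-1\right) 0 \left(-3 + 4 \left(-5\right)^{2}\right) = 0 - 0 \left(-3 + 4 \cdot 25\right) = 0 - 0 \left(-3 + 100\right) = 0 - 0 \cdot 97 = 0 - 0 = 0 + 0 = 0$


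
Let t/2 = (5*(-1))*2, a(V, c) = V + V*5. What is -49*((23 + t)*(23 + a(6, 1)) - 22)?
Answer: -7595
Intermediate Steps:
a(V, c) = 6*V (a(V, c) = V + 5*V = 6*V)
t = -20 (t = 2*((5*(-1))*2) = 2*(-5*2) = 2*(-10) = -20)
-49*((23 + t)*(23 + a(6, 1)) - 22) = -49*((23 - 20)*(23 + 6*6) - 22) = -49*(3*(23 + 36) - 22) = -49*(3*59 - 22) = -49*(177 - 22) = -49*155 = -7595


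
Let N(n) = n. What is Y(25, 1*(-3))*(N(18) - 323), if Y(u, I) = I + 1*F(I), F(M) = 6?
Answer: -915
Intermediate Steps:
Y(u, I) = 6 + I (Y(u, I) = I + 1*6 = I + 6 = 6 + I)
Y(25, 1*(-3))*(N(18) - 323) = (6 + 1*(-3))*(18 - 323) = (6 - 3)*(-305) = 3*(-305) = -915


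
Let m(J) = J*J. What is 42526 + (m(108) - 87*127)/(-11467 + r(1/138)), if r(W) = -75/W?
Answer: 927789127/21817 ≈ 42526.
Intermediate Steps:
m(J) = J**2
42526 + (m(108) - 87*127)/(-11467 + r(1/138)) = 42526 + (108**2 - 87*127)/(-11467 - 75/(1/138)) = 42526 + (11664 - 11049)/(-11467 - 75/1/138) = 42526 + 615/(-11467 - 75*138) = 42526 + 615/(-11467 - 10350) = 42526 + 615/(-21817) = 42526 + 615*(-1/21817) = 42526 - 615/21817 = 927789127/21817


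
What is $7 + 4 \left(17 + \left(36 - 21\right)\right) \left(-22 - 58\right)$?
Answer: $-10233$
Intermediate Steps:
$7 + 4 \left(17 + \left(36 - 21\right)\right) \left(-22 - 58\right) = 7 + 4 \left(17 + \left(36 - 21\right)\right) \left(-80\right) = 7 + 4 \left(17 + 15\right) \left(-80\right) = 7 + 4 \cdot 32 \left(-80\right) = 7 + 4 \left(-2560\right) = 7 - 10240 = -10233$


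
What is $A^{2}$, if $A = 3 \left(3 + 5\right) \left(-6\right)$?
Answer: $20736$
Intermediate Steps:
$A = -144$ ($A = 3 \cdot 8 \left(-6\right) = 24 \left(-6\right) = -144$)
$A^{2} = \left(-144\right)^{2} = 20736$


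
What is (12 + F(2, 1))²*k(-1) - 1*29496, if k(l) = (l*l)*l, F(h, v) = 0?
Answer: -29640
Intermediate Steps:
k(l) = l³ (k(l) = l²*l = l³)
(12 + F(2, 1))²*k(-1) - 1*29496 = (12 + 0)²*(-1)³ - 1*29496 = 12²*(-1) - 29496 = 144*(-1) - 29496 = -144 - 29496 = -29640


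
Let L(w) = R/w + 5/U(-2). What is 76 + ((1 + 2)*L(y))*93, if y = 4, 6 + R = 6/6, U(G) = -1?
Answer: -6671/4 ≈ -1667.8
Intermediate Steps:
R = -5 (R = -6 + 6/6 = -6 + 6*(1/6) = -6 + 1 = -5)
L(w) = -5 - 5/w (L(w) = -5/w + 5/(-1) = -5/w + 5*(-1) = -5/w - 5 = -5 - 5/w)
76 + ((1 + 2)*L(y))*93 = 76 + ((1 + 2)*(-5 - 5/4))*93 = 76 + (3*(-5 - 5*1/4))*93 = 76 + (3*(-5 - 5/4))*93 = 76 + (3*(-25/4))*93 = 76 - 75/4*93 = 76 - 6975/4 = -6671/4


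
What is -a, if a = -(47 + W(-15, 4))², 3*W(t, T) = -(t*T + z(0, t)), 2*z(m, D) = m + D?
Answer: 19321/4 ≈ 4830.3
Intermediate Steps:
z(m, D) = D/2 + m/2 (z(m, D) = (m + D)/2 = (D + m)/2 = D/2 + m/2)
W(t, T) = -t/6 - T*t/3 (W(t, T) = (-(t*T + (t/2 + (½)*0)))/3 = (-(T*t + (t/2 + 0)))/3 = (-(T*t + t/2))/3 = (-(t/2 + T*t))/3 = (-t/2 - T*t)/3 = -t/6 - T*t/3)
a = -19321/4 (a = -(47 + (⅙)*(-15)*(-1 - 2*4))² = -(47 + (⅙)*(-15)*(-1 - 8))² = -(47 + (⅙)*(-15)*(-9))² = -(47 + 45/2)² = -(139/2)² = -1*19321/4 = -19321/4 ≈ -4830.3)
-a = -1*(-19321/4) = 19321/4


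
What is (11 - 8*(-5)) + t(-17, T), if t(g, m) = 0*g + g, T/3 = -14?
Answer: 34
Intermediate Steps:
T = -42 (T = 3*(-14) = -42)
t(g, m) = g (t(g, m) = 0 + g = g)
(11 - 8*(-5)) + t(-17, T) = (11 - 8*(-5)) - 17 = (11 + 40) - 17 = 51 - 17 = 34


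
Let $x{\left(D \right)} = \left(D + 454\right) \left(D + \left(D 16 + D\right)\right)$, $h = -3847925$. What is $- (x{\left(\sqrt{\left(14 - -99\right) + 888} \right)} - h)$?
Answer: $-3865943 - 8172 \sqrt{1001} \approx -4.1245 \cdot 10^{6}$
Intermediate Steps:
$x{\left(D \right)} = 18 D \left(454 + D\right)$ ($x{\left(D \right)} = \left(454 + D\right) \left(D + \left(16 D + D\right)\right) = \left(454 + D\right) \left(D + 17 D\right) = \left(454 + D\right) 18 D = 18 D \left(454 + D\right)$)
$- (x{\left(\sqrt{\left(14 - -99\right) + 888} \right)} - h) = - (18 \sqrt{\left(14 - -99\right) + 888} \left(454 + \sqrt{\left(14 - -99\right) + 888}\right) - -3847925) = - (18 \sqrt{\left(14 + 99\right) + 888} \left(454 + \sqrt{\left(14 + 99\right) + 888}\right) + 3847925) = - (18 \sqrt{113 + 888} \left(454 + \sqrt{113 + 888}\right) + 3847925) = - (18 \sqrt{1001} \left(454 + \sqrt{1001}\right) + 3847925) = - (3847925 + 18 \sqrt{1001} \left(454 + \sqrt{1001}\right)) = -3847925 - 18 \sqrt{1001} \left(454 + \sqrt{1001}\right)$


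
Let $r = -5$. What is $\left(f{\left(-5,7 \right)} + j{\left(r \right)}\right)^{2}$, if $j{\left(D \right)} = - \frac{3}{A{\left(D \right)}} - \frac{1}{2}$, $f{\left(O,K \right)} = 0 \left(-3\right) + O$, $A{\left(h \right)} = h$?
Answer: $\frac{2401}{100} \approx 24.01$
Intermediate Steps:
$f{\left(O,K \right)} = O$ ($f{\left(O,K \right)} = 0 + O = O$)
$j{\left(D \right)} = - \frac{1}{2} - \frac{3}{D}$ ($j{\left(D \right)} = - \frac{3}{D} - \frac{1}{2} = - \frac{1}{2} - \frac{3}{D}$)
$\left(f{\left(-5,7 \right)} + j{\left(r \right)}\right)^{2} = \left(-5 + \frac{-6 - -5}{2 \left(-5\right)}\right)^{2} = \left(-5 + \frac{1}{2} \left(- \frac{1}{5}\right) \left(-6 + 5\right)\right)^{2} = \left(-5 + \frac{1}{2} \left(- \frac{1}{5}\right) \left(-1\right)\right)^{2} = \left(-5 + \frac{1}{10}\right)^{2} = \left(- \frac{49}{10}\right)^{2} = \frac{2401}{100}$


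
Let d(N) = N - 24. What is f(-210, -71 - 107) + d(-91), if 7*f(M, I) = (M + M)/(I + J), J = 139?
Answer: -1475/13 ≈ -113.46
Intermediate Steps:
d(N) = -24 + N
f(M, I) = 2*M/(7*(139 + I)) (f(M, I) = ((M + M)/(I + 139))/7 = ((2*M)/(139 + I))/7 = (2*M/(139 + I))/7 = 2*M/(7*(139 + I)))
f(-210, -71 - 107) + d(-91) = (2/7)*(-210)/(139 + (-71 - 107)) + (-24 - 91) = (2/7)*(-210)/(139 - 178) - 115 = (2/7)*(-210)/(-39) - 115 = (2/7)*(-210)*(-1/39) - 115 = 20/13 - 115 = -1475/13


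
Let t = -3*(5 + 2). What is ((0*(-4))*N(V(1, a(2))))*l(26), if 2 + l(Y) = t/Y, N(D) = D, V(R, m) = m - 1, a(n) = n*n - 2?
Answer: 0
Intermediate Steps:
a(n) = -2 + n**2 (a(n) = n**2 - 2 = -2 + n**2)
t = -21 (t = -3*7 = -21)
V(R, m) = -1 + m
l(Y) = -2 - 21/Y
((0*(-4))*N(V(1, a(2))))*l(26) = ((0*(-4))*(-1 + (-2 + 2**2)))*(-2 - 21/26) = (0*(-1 + (-2 + 4)))*(-2 - 21*1/26) = (0*(-1 + 2))*(-2 - 21/26) = (0*1)*(-73/26) = 0*(-73/26) = 0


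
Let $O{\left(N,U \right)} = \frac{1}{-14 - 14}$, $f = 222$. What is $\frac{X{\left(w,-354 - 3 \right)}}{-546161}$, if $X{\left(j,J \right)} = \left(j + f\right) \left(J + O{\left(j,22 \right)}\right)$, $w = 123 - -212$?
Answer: $\frac{5568329}{15292508} \approx 0.36412$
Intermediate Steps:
$O{\left(N,U \right)} = - \frac{1}{28}$ ($O{\left(N,U \right)} = \frac{1}{-28} = - \frac{1}{28}$)
$w = 335$ ($w = 123 + 212 = 335$)
$X{\left(j,J \right)} = \left(222 + j\right) \left(- \frac{1}{28} + J\right)$ ($X{\left(j,J \right)} = \left(j + 222\right) \left(J - \frac{1}{28}\right) = \left(222 + j\right) \left(- \frac{1}{28} + J\right)$)
$\frac{X{\left(w,-354 - 3 \right)}}{-546161} = \frac{- \frac{111}{14} + 222 \left(-354 - 3\right) - \frac{335}{28} + \left(-354 - 3\right) 335}{-546161} = \left(- \frac{111}{14} + 222 \left(-354 - 3\right) - \frac{335}{28} + \left(-354 - 3\right) 335\right) \left(- \frac{1}{546161}\right) = \left(- \frac{111}{14} + 222 \left(-357\right) - \frac{335}{28} - 119595\right) \left(- \frac{1}{546161}\right) = \left(- \frac{111}{14} - 79254 - \frac{335}{28} - 119595\right) \left(- \frac{1}{546161}\right) = \left(- \frac{5568329}{28}\right) \left(- \frac{1}{546161}\right) = \frac{5568329}{15292508}$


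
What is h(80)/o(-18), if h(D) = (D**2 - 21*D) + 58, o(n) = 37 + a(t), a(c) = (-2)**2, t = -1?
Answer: 4778/41 ≈ 116.54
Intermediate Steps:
a(c) = 4
o(n) = 41 (o(n) = 37 + 4 = 41)
h(D) = 58 + D**2 - 21*D
h(80)/o(-18) = (58 + 80**2 - 21*80)/41 = (58 + 6400 - 1680)*(1/41) = 4778*(1/41) = 4778/41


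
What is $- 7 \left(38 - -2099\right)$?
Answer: $-14959$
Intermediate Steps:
$- 7 \left(38 - -2099\right) = - 7 \left(38 + 2099\right) = \left(-7\right) 2137 = -14959$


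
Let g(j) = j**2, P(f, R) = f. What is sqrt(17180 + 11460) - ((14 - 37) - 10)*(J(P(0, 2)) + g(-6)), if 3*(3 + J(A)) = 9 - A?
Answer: 1188 + 4*sqrt(1790) ≈ 1357.2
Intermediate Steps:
J(A) = -A/3 (J(A) = -3 + (9 - A)/3 = -3 + (3 - A/3) = -A/3)
sqrt(17180 + 11460) - ((14 - 37) - 10)*(J(P(0, 2)) + g(-6)) = sqrt(17180 + 11460) - ((14 - 37) - 10)*(-1/3*0 + (-6)**2) = sqrt(28640) - (-23 - 10)*(0 + 36) = 4*sqrt(1790) - (-33)*36 = 4*sqrt(1790) - 1*(-1188) = 4*sqrt(1790) + 1188 = 1188 + 4*sqrt(1790)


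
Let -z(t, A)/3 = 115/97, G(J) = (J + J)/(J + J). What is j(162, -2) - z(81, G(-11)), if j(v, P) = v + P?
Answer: 15865/97 ≈ 163.56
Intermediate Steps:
j(v, P) = P + v
G(J) = 1 (G(J) = (2*J)/((2*J)) = (2*J)*(1/(2*J)) = 1)
z(t, A) = -345/97
j(162, -2) - z(81, G(-11)) = (-2 + 162) - 1*(-345/97) = 160 + 345/97 = 15865/97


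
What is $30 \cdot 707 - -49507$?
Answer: $70717$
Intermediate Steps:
$30 \cdot 707 - -49507 = 21210 + 49507 = 70717$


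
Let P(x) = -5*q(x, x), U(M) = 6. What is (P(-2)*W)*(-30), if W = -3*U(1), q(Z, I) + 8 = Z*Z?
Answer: 10800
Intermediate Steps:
q(Z, I) = -8 + Z**2 (q(Z, I) = -8 + Z*Z = -8 + Z**2)
P(x) = 40 - 5*x**2 (P(x) = -5*(-8 + x**2) = 40 - 5*x**2)
W = -18 (W = -3*6 = -18)
(P(-2)*W)*(-30) = ((40 - 5*(-2)**2)*(-18))*(-30) = ((40 - 5*4)*(-18))*(-30) = ((40 - 20)*(-18))*(-30) = (20*(-18))*(-30) = -360*(-30) = 10800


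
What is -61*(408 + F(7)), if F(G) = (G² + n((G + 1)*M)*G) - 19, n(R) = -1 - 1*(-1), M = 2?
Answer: -26718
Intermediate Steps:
n(R) = 0 (n(R) = -1 + 1 = 0)
F(G) = -19 + G² (F(G) = (G² + 0*G) - 19 = (G² + 0) - 19 = G² - 19 = -19 + G²)
-61*(408 + F(7)) = -61*(408 + (-19 + 7²)) = -61*(408 + (-19 + 49)) = -61*(408 + 30) = -61*438 = -26718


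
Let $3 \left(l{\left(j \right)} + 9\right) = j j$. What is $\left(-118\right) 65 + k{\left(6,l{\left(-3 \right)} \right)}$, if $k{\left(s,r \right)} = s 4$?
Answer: $-7646$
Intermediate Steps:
$l{\left(j \right)} = -9 + \frac{j^{2}}{3}$ ($l{\left(j \right)} = -9 + \frac{j j}{3} = -9 + \frac{j^{2}}{3}$)
$k{\left(s,r \right)} = 4 s$
$\left(-118\right) 65 + k{\left(6,l{\left(-3 \right)} \right)} = \left(-118\right) 65 + 4 \cdot 6 = -7670 + 24 = -7646$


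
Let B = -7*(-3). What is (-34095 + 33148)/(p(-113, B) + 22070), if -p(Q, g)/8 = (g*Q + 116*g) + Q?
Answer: -947/22470 ≈ -0.042145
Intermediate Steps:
B = 21
p(Q, g) = -928*g - 8*Q - 8*Q*g (p(Q, g) = -8*((g*Q + 116*g) + Q) = -8*((Q*g + 116*g) + Q) = -8*((116*g + Q*g) + Q) = -8*(Q + 116*g + Q*g) = -928*g - 8*Q - 8*Q*g)
(-34095 + 33148)/(p(-113, B) + 22070) = (-34095 + 33148)/((-928*21 - 8*(-113) - 8*(-113)*21) + 22070) = -947/((-19488 + 904 + 18984) + 22070) = -947/(400 + 22070) = -947/22470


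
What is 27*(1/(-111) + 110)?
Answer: 109881/37 ≈ 2969.8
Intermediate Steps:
27*(1/(-111) + 110) = 27*(-1/111 + 110) = 27*(12209/111) = 109881/37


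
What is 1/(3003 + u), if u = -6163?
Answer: -1/3160 ≈ -0.00031646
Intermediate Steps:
1/(3003 + u) = 1/(3003 - 6163) = 1/(-3160) = -1/3160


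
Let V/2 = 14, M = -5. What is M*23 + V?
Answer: -87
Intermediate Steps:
V = 28 (V = 2*14 = 28)
M*23 + V = -5*23 + 28 = -115 + 28 = -87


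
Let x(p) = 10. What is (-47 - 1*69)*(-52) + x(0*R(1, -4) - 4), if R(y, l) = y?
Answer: 6042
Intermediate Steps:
(-47 - 1*69)*(-52) + x(0*R(1, -4) - 4) = (-47 - 1*69)*(-52) + 10 = (-47 - 69)*(-52) + 10 = -116*(-52) + 10 = 6032 + 10 = 6042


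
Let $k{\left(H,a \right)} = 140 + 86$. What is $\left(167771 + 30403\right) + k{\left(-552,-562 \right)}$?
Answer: $198400$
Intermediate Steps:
$k{\left(H,a \right)} = 226$
$\left(167771 + 30403\right) + k{\left(-552,-562 \right)} = \left(167771 + 30403\right) + 226 = 198174 + 226 = 198400$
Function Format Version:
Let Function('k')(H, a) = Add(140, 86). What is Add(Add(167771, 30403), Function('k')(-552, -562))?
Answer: 198400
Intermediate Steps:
Function('k')(H, a) = 226
Add(Add(167771, 30403), Function('k')(-552, -562)) = Add(Add(167771, 30403), 226) = Add(198174, 226) = 198400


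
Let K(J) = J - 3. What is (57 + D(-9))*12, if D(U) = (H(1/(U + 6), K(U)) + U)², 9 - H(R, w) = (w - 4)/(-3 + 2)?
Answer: 3756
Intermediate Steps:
K(J) = -3 + J
H(R, w) = 5 + w (H(R, w) = 9 - (w - 4)/(-3 + 2) = 9 - (-4 + w)/(-1) = 9 - (-4 + w)*(-1) = 9 - (4 - w) = 9 + (-4 + w) = 5 + w)
D(U) = (2 + 2*U)² (D(U) = ((5 + (-3 + U)) + U)² = ((2 + U) + U)² = (2 + 2*U)²)
(57 + D(-9))*12 = (57 + 4*(1 - 9)²)*12 = (57 + 4*(-8)²)*12 = (57 + 4*64)*12 = (57 + 256)*12 = 313*12 = 3756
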